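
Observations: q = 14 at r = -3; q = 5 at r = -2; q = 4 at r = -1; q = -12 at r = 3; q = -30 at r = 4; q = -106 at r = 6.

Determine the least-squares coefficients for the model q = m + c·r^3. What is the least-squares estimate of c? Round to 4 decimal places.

c = -0.4975

MᵀM·[m, c]ᵀ = Mᵀq reads: 6·m + 271·c = -125;  271·m + 52275·c = -25562.
det = 6·52275 − 271² = 240209.
m = ((-125)·52275 − 271·(-25562))/240209 = 392927/240209; c = (6·(-25562) − 271·(-125))/240209 = -119497/240209.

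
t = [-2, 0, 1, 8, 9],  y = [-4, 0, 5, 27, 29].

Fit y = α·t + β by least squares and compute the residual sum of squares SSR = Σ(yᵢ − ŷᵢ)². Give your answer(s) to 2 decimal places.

SSR = 3.53

Entries of MᵀM: Σt·t = 150, Σt = 16, Σ1 = 5.
For Mᵀy: Σt·y = 490, Σy = 57.
Δ = 150·5 − 16² = 494.
α = (490·5 − 16·57)/494 = 769/247; β = (150·57 − 16·490)/494 = 355/247.
Residuals: 15/19, -355/247, 111/247, 162/247, -113/247; SSR = 872/247.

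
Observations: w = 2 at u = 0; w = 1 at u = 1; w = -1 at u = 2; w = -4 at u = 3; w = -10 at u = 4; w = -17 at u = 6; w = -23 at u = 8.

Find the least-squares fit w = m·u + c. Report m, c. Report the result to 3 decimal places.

Normal-equation sums: Σu·u = 130, Σu = 24, Σ1 = 7.
Right-hand side: Σu·w = -339, Σw = -52.
Normal equations: [[130, 24]; [24, 7]]·[m, c]ᵀ = [-339, -52]ᵀ.
Δ = 130·7 − 24² = 334.
m = ((-339)·7 − 24·(-52))/334 = -1125/334; c = (130·(-52) − 24·(-339))/334 = 688/167.

m = -3.368, c = 4.120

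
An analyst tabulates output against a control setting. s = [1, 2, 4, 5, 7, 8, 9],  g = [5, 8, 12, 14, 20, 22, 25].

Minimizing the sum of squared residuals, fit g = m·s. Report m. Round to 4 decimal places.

Normal-equation sums: Σs·s = 240.
Moment sums: Σs·g = 680.
MᵀM·[m]ᵀ = Mᵀg becomes [[240]]·[m]ᵀ = [680]ᵀ.
m = 680/240 = 2.83333.

m = 2.8333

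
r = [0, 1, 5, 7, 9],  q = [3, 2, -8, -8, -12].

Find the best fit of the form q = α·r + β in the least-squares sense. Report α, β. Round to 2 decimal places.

The normal equations are: 156·α + 22·β = -202;  22·α + 5·β = -23.
det = 156·5 − 22² = 296.
α = ((-202)·5 − 22·(-23))/296 = -63/37; β = (156·(-23) − 22·(-202))/296 = 107/37.

α = -1.70, β = 2.89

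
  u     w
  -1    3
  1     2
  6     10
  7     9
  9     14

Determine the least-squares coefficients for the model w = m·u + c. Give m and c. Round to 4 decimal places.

m = 1.1348, c = 2.6067

Compute the Gram sums: Σu·u = 168, Σu = 22, Σ1 = 5.
For Xᵀw: Σu·w = 248, Σw = 38.
XᵀX·[m, c]ᵀ = Xᵀw becomes [[168, 22]; [22, 5]]·[m, c]ᵀ = [248, 38]ᵀ.
Δ = 168·5 − 22² = 356.
m = (248·5 − 22·38)/356 = 101/89; c = (168·38 − 22·248)/356 = 232/89.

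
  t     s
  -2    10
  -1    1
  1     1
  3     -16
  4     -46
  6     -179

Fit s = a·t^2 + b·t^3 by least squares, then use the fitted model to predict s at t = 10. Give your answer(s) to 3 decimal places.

ŝ = -897.141

Compute the Gram sums: Σt^2·t^2 = 1651, Σt^2·t^3 = 9011, Σt^3·t^3 = 51547.
For Aᵀs: Σt^2·s = -7282, Σt^3·s = -42120.
Δ = 1651·51547 − 9011² = 3905976.
a = ((-7282)·51547 − 9011·(-42120))/3905976 = 2089033/1952988; b = (1651·(-42120) − 9011·(-7282))/3905976 = -1961009/1952988.
At t = 10: ŝ = (2089033/1952988)·(100) + (-1961009/1952988)·(1000) = -438026425/488247.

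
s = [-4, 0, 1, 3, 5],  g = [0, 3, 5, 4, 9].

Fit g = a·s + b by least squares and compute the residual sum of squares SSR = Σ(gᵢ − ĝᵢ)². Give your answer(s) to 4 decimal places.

XᵀX·[a, b]ᵀ = Xᵀg reads: 51·a + 5·b = 62;  5·a + 5·b = 21.
(Σs·s = 51, Σs = 5, Σ1 = 5, Σs·g = 62, Σg = 21.)
Δ = 51·5 − 5² = 230.
a = (62·5 − 5·21)/230 = 41/46; b = (51·21 − 5·62)/230 = 761/230.
Residuals: 59/230, -71/230, 4/5, -228/115, 142/115; SSR = 1439/230.

SSR = 6.2565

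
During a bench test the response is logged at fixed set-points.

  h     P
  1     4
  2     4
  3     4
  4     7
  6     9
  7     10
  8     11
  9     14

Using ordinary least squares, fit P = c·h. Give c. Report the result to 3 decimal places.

c = 1.500

Entries of AᵀA: Σh·h = 260.
For AᵀP: Σh·P = 390.
c = 390/260 = 1.5.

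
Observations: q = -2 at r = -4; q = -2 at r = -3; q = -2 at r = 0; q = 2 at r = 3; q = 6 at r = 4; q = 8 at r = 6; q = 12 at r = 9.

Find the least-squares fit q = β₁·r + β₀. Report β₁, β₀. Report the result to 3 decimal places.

β₁ = 1.133, β₀ = 0.714

Setting ∂/∂β₁ … = 0 gives: 167·β₁ + 15·β₀ = 200;  15·β₁ + 7·β₀ = 22.
det = 167·7 − 15² = 944.
β₁ = (200·7 − 15·22)/944 = 535/472; β₀ = (167·22 − 15·200)/944 = 337/472.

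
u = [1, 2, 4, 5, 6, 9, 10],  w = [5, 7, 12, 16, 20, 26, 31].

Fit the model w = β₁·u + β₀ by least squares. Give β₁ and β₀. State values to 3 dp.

Sums needed: Σu·u = 263, Σu = 37, Σ1 = 7.
And Σu·w = 811, Σw = 117.
Determinant 263·7 − 37² = 472.
β₁ = (811·7 − 37·117)/472 = 337/118; β₀ = (263·117 − 37·811)/472 = 191/118.

β₁ = 2.856, β₀ = 1.619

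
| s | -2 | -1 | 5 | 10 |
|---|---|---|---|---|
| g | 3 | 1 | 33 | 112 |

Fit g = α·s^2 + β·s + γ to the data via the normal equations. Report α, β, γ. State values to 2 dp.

α = 0.96, β = 1.43, γ = 1.77

Compute the Gram sums: Σs^2·s^2 = 10642, Σs^2·s = 1116, Σs^2 = 130, Σs·s = 130, Σs = 12, Σ1 = 4.
Right-hand side: Σs^2·g = 12038, Σs·g = 1278, Σg = 149.
So AᵀA·[α, β, γ]ᵀ = Aᵀg: [[10642, 1116, 130]; [1116, 130, 12]; [130, 12, 4]]·[α, β, γ]ᵀ = [12038, 1278, 149]ᵀ.
Solving the 3×3 system (Gaussian elimination) gives α = 8119/8458, β = 6033/4229, γ = 14995/8458.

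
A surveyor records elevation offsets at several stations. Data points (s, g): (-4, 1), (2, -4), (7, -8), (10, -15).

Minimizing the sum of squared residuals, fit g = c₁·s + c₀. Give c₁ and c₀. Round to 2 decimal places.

c₁ = -1.07, c₀ = -2.49

MᵀM·[c₁, c₀]ᵀ = Mᵀg reads: 169·c₁ + 15·c₀ = -218;  15·c₁ + 4·c₀ = -26.
(Σs·s = 169, Σs = 15, Σ1 = 4, Σs·g = -218, Σg = -26.)
Determinant 169·4 − 15² = 451.
c₁ = ((-218)·4 − 15·(-26))/451 = -482/451; c₀ = (169·(-26) − 15·(-218))/451 = -1124/451.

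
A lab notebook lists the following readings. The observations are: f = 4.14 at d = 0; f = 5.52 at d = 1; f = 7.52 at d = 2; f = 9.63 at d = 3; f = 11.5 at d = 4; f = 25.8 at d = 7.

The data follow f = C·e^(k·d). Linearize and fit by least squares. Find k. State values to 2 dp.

k = 0.26

With ln fᵢ as the transformed response and dᵢ as the regressor:
Σd = 17.0000, Σ(d)² = 79.0000, Σln f = 13.1042, Σd·ln f = 45.0602.
Equations: 79.0000·k + 17.0000·ln C = 45.0602;  17.0000·k + 6·ln C = 13.1042.
Slope k = (n·Σd·ln f − Σd·Σln f)/(n·Σ(d)² − (Σd)²) = (6·45.0602 − 17.0000·13.1042)/185.0000 = 0.25724; ln C = (Σln f − k·Σd)/n = 1.45520.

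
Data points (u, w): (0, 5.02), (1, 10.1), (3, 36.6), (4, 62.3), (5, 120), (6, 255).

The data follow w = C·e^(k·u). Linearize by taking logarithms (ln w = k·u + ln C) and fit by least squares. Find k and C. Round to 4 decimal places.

With ln wᵢ as the transformed response and uᵢ as the regressor:
Sums: Σu = 19.0000, Σ(u)² = 87.0000, Σln w = 21.9867, Σu·ln w = 86.8256.
Normal system: [[87.0000, 19.0000]; [19.0000, 6]]·[k, ln C]ᵀ = [86.8256, 21.9867]ᵀ.
Slope k = (n·Σu·ln w − Σu·Σln w)/(n·Σ(u)² − (Σu)²) = (6·86.8256 − 19.0000·21.9867)/161.0000 = 0.64103; ln C = (Σln w − k·Σu)/n = 1.63453, so C = exp(1.63453) = 5.12706.

k = 0.6410, C = 5.1271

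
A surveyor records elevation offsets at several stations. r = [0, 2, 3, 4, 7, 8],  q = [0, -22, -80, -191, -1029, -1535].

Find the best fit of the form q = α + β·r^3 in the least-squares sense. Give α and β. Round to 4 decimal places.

α = 0.9534, β = -3.0008

Normal-equation sums: Σ1 = 6, Σr^3 = 954, Σr^3·r^3 = 384682.
Moment sums: Σq = -2857, Σr^3·q = -1153427.
So AᵀA·[α, β]ᵀ = Aᵀq: [[6, 954]; [954, 384682]]·[α, β]ᵀ = [-2857, -1153427]ᵀ.
Eliminating β: 384682·(row 1) − 954·(row 2) gives 1397976·α = 384682·(-2857) − 954·(-1153427) = 1332884, so α = 333221/349494.
Then β = ((-1153427) − 954·(333221/349494))/384682 = -174791/58249.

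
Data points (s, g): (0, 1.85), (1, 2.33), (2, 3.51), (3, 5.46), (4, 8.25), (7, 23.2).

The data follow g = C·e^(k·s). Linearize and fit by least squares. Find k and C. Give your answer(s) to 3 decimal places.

k = 0.373, C = 1.740

Let Y = ln g. Fitting Y = k·s + ln C by least squares:
XᵀX = [[79.0000, 17.0000]; [17.0000, 6]], rhs = [38.8994, 9.6685]ᵀ  (here Σs = 17.0000, Σ(s)² = 79.0000, Σln g = 9.6685, Σs·ln g = 38.8994).
Slope k = (n·Σs·ln g − Σs·Σln g)/(n·Σ(s)² − (Σs)²) = (6·38.8994 − 17.0000·9.6685)/185.0000 = 0.37315; ln C = (Σln g − k·Σs)/n = 0.55417, so C = exp(0.55417) = 1.74049.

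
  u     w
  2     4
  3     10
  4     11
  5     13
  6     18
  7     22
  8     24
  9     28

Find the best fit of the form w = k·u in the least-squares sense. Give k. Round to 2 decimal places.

k = 3.00

From the data, Σu·u = 284.
And Σu·w = 853.
XᵀX·[k]ᵀ = Xᵀw becomes [[284]]·[k]ᵀ = [853]ᵀ.
k = 853/284 = 3.00352.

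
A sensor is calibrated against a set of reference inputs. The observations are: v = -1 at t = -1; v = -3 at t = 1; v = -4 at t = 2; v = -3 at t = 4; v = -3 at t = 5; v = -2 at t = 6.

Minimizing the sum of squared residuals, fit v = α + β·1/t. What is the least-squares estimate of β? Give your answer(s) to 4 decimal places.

Normal-equation sums: Σ1 = 6, Σ1/t = 67/60, Σ1/t·1/t = 8569/3600.
Right-hand side: Σv = -16, Σ1/t·v = -341/60.
Eliminating β: (8569/3600)·(row 1) − (67/60)·(row 2) gives (1877/144)·α = (8569/3600)·(-16) − (67/60)·(-341/60) = -114257/3600, so α = -114257/46925.
Then β = ((-341/60) − (67/60)·(-114257/46925))/(8569/3600) = -11688/9385.

β = -1.2454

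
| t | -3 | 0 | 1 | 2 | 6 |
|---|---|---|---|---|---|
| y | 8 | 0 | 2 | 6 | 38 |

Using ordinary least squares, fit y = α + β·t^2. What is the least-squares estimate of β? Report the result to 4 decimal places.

With design matrix X, XᵀX = [[5, 50]; [50, 1394]] and Xᵀy = [54, 1466]ᵀ.
det = 5·1394 − 50² = 4470.
α = (54·1394 − 50·1466)/4470 = 988/2235; β = (5·1466 − 50·54)/4470 = 463/447.

β = 1.0358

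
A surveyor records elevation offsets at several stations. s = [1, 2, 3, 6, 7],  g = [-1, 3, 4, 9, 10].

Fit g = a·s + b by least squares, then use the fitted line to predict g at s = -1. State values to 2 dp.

ĝ = -3.24

Forming AᵀA = [[99, 19]; [19, 5]] and Aᵀg = [141, 25]ᵀ gives AᵀA·[a, b]ᵀ = Aᵀg.
Determinant 99·5 − 19² = 134.
a = (141·5 − 19·25)/134 = 115/67; b = (99·25 − 19·141)/134 = -102/67.
At s = -1: ĝ = (115/67)·(-1) + (-102/67)·(1) = -217/67.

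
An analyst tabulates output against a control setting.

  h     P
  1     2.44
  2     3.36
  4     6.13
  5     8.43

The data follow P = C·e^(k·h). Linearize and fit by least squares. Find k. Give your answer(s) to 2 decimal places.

k = 0.31

Taking logs, ln P = k·h + ln C, so regress ln P on h.
Over the data: Σh = 12.0000, Σ(h)² = 46.0000, Σln P = 6.0489, Σh·ln P = 21.2276.
Normal system: [[46.0000, 12.0000]; [12.0000, 4]]·[k, ln C]ᵀ = [21.2276, 6.0489]ᵀ.
Slope k = (n·Σh·ln P − Σh·Σln P)/(n·Σ(h)² − (Σh)²) = (4·21.2276 − 12.0000·6.0489)/40.0000 = 0.30809; ln C = (Σln P − k·Σh)/n = 0.58798.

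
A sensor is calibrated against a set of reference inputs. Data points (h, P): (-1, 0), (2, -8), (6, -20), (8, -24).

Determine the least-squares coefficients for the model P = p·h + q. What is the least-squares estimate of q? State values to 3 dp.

q = -2.769

Forming XᵀX = [[105, 15]; [15, 4]] and XᵀP = [-328, -52]ᵀ gives XᵀX·[p, q]ᵀ = XᵀP.
det = 105·4 − 15² = 195.
p = ((-328)·4 − 15·(-52))/195 = -532/195; q = (105·(-52) − 15·(-328))/195 = -36/13.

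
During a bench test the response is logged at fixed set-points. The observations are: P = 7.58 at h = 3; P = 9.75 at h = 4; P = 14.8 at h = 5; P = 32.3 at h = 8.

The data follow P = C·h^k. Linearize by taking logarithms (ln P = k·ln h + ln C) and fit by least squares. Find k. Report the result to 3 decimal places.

k = 1.520

Let Y = ln P. Fitting Y = k·ln h + ln C by least squares:
XᵀX = [[10.0431, 6.1738]; [6.1738, 4]], rhs = [16.9453, 10.4725]ᵀ  (here Σln h = 6.1738, Σ(ln h)² = 10.0431, Σln P = 10.4725, Σln h·ln P = 16.9453).
Slope k = (n·Σln h·ln P − Σln h·Σln P)/(n·Σ(ln h)² − (Σln h)²) = (4·16.9453 − 6.1738·10.4725)/2.0569 = 1.51987; ln C = (Σln P − k·Σln h)/n = 0.27229.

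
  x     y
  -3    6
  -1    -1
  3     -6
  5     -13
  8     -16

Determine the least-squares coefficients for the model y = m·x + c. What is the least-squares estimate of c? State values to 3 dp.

c = -1.273

Forming MᵀM = [[108, 12]; [12, 5]] and Mᵀy = [-228, -30]ᵀ gives MᵀM·[m, c]ᵀ = Mᵀy.
Eliminating c: 5·(row 1) − 12·(row 2) gives 396·m = 5·(-228) − 12·(-30) = -780, so m = -65/33.
Then c = ((-30) − 12·(-65/33))/5 = -14/11.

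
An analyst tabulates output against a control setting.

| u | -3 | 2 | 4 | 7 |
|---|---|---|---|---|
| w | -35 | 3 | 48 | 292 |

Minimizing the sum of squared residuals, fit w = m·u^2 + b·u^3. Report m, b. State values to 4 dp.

Entries of XᵀX: Σu^2·u^2 = 2754, Σu^2·u^3 = 17620, Σu^3·u^3 = 122538.
Right-hand side: Σu^2·w = 14773, Σu^3·w = 104197.
det = 2754·122538 − 17620² = 27005252.
m = (14773·122538 − 17620·104197)/27005252 = -12848633/13502626; b = (2754·104197 − 17620·14773)/27005252 = 13329139/13502626.

m = -0.9516, b = 0.9872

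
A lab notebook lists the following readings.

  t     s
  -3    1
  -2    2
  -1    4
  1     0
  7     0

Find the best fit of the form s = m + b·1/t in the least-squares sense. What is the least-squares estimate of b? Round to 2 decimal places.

b = -1.91

From the data, Σ1 = 5, Σ1/t = -29/42, Σ1/t·1/t = 4201/1764.
Right-hand side: Σs = 7, Σ1/t·s = -16/3.
XᵀX·[m, b]ᵀ = Xᵀs becomes [[5, -29/42]; [-29/42, 4201/1764]]·[m, b]ᵀ = [7, -16/3]ᵀ.
Δ = 5·(4201/1764) − (-29/42)² = 5041/441.
m = (7·(4201/1764) − (-29/42)·(-16/3))/(5041/441) = 22911/20164; b = (5·(-16/3) − (-29/42)·7)/(5041/441) = -19257/10082.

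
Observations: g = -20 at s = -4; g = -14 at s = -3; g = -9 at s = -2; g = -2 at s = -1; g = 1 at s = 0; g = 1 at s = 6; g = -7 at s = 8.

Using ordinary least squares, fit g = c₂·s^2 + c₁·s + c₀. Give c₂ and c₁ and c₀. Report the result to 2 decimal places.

c₂ = -0.53, c₁ = 3.23, c₀ = 0.79

Normal-equation sums: Σs^2·s^2 = 5746, Σs^2·s = 628, Σs^2 = 130, Σs·s = 130, Σs = 4, Σ1 = 7.
Right-hand side: Σs^2·g = -896, Σs·g = 92, Σg = -50.
XᵀX·[c₂, c₁, c₀]ᵀ = Xᵀg becomes [[5746, 628, 130]; [628, 130, 4]; [130, 4, 7]]·[c₂, c₁, c₀]ᵀ = [-896, 92, -50]ᵀ.
Inverting the 3×3 Gram matrix, [c₂, c₁, c₀]ᵀ = [-36518/69363, 223810/69363, 54850/69363]ᵀ.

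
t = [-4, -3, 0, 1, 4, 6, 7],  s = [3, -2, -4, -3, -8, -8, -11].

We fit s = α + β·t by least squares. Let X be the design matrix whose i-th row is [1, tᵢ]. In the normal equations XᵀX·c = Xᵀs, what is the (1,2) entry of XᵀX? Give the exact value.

11

Row 1 ↔ basis 1, column 2 ↔ basis t, so (XᵀX)_{1,2} = Σᵢ t = (1)·(-4) + (1)·(-3) + (1)·(0) + (1)·(1) + (1)·(4) + (1)·(6) + (1)·(7) = 11.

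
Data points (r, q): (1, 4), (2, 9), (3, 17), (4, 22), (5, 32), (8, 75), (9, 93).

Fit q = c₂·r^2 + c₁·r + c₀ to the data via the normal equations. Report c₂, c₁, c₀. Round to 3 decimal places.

c₂ = 0.995, c₁ = 1.063, c₀ = 2.715

Compute the Gram sums: Σr^2·r^2 = 11636, Σr^2·r = 1466, Σr^2 = 200, Σr·r = 200, Σr = 32, Σ1 = 7.
Moment sums: Σr^2·q = 13678, Σr·q = 1758, Σq = 252.
Row-reducing yields c₂ = 23839/23961, c₁ = 25469/23961, c₀ = 21684/7987.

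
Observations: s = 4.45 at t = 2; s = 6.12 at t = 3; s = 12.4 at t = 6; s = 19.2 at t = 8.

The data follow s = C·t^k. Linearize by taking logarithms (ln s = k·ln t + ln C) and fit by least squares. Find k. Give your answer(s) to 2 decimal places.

Linearized form: ln s = k·ln t + ln C. From the 4 transformed points,
Σln t = 5.6630, Σ(ln t)² = 9.2219, Σln s = 8.7771, Σln t·ln s = 13.6807.
Equations: 9.2219·k + 5.6630·ln C = 13.6807;  5.6630·k + 4·ln C = 8.7771.
Solving (det = 4.8184): k = 1.04153, ln C = 0.71974.

k = 1.04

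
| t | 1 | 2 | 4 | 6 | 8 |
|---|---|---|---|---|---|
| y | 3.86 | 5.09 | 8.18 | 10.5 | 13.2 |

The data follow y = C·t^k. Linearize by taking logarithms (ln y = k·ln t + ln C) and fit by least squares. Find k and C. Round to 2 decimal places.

k = 0.60, C = 3.64

With ln yᵢ as the transformed response and ln tᵢ as the regressor:
Σln t = 5.9506, Σ(ln t)² = 9.9367, Σln y = 10.0112, Σln t·ln y = 13.6200.
Equations: 9.9367·k + 5.9506·ln C = 13.6200;  5.9506·k + 5·ln C = 10.0112.
Solving (det = 14.2736): k = 0.59739, ln C = 1.29128, so C = exp(1.29128) = 3.63744.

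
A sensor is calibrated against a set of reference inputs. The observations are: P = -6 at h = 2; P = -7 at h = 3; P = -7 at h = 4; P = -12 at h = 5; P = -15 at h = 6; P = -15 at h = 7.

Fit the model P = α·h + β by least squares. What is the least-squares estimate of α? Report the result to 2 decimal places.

α = -2.11

The normal equations are: 139·α + 27·β = -316;  27·α + 6·β = -62.
(Σh·h = 139, Σh = 27, Σ1 = 6, Σh·P = -316, ΣP = -62.)
Δ = 139·6 − 27² = 105.
α = ((-316)·6 − 27·(-62))/105 = -74/35; β = (139·(-62) − 27·(-316))/105 = -86/105.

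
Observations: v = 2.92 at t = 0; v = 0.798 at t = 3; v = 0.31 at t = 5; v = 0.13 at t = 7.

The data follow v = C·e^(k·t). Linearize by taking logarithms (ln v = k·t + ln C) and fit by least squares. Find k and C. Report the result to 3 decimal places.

With ln vᵢ as the transformed response and tᵢ as the regressor:
Σt = 15.0000, Σ(t)² = 83.0000, Σln v = -2.3655, Σt·ln v = -20.8144.
Equations: 83.0000·k + 15.0000·ln C = -20.8144;  15.0000·k + 4·ln C = -2.3655.
Slope k = (n·Σt·ln v − Σt·Σln v)/(n·Σ(t)² − (Σt)²) = (4·-20.8144 − 15.0000·-2.3655)/107.0000 = -0.44650; ln C = (Σln v − k·Σt)/n = 1.08301, so C = exp(1.08301) = 2.95356.

k = -0.447, C = 2.954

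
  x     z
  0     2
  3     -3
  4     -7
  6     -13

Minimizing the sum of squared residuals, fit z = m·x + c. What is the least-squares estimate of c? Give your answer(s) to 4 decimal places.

c = 2.8533

Normal-equation sums: Σx·x = 61, Σx = 13, Σ1 = 4.
And Σx·z = -115, Σz = -21.
So AᵀA·[m, c]ᵀ = Aᵀz: [[61, 13]; [13, 4]]·[m, c]ᵀ = [-115, -21]ᵀ.
Eliminating c: 4·(row 1) − 13·(row 2) gives 75·m = 4·(-115) − 13·(-21) = -187, so m = -187/75.
Then c = ((-21) − 13·(-187/75))/4 = 214/75.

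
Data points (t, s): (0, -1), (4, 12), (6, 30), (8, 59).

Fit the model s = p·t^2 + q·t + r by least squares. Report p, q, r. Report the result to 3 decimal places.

p = 1.091, q = -1.273, r = -0.909

With design matrix X, XᵀX = [[5648, 792, 116]; [792, 116, 18]; [116, 18, 4]] and Xᵀs = [5048, 700, 100]ᵀ.
Solving the 3×3 system (Gaussian elimination) gives p = 12/11, q = -14/11, r = -10/11.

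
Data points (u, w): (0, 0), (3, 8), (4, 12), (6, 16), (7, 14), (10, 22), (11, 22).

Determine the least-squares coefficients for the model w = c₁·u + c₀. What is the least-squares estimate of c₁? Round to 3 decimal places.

c₁ = 1.953

Compute the Gram sums: Σu·u = 331, Σu = 41, Σ1 = 7.
Moment sums: Σu·w = 728, Σw = 94.
Eliminating c₀: 7·(row 1) − 41·(row 2) gives 636·c₁ = 7·728 − 41·94 = 1242, so c₁ = 207/106.
Then c₀ = (94 − 41·(207/106))/7 = 211/106.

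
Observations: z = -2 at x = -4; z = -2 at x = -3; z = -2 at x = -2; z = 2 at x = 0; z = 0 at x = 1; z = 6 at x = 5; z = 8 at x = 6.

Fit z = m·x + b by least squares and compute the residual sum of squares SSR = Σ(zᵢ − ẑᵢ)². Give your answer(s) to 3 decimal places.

Entries of AᵀA: Σx·x = 91, Σx = 3, Σ1 = 7.
For Aᵀz: Σx·z = 96, Σz = 10.
Eliminating b: 7·(row 1) − 3·(row 2) gives 628·m = 7·96 − 3·10 = 642, so m = 321/314.
Then b = (10 − 3·(321/314))/7 = 311/314.
Residuals: 345/314, 12/157, -297/314, 317/314, -316/157, -16/157, 275/314; SSR = 1249/157.

SSR = 7.955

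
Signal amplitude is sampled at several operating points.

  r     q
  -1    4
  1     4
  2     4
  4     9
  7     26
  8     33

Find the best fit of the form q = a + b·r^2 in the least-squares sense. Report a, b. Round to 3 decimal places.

The normal system XᵀX·[a, b]ᵀ = Xᵀq is [[6, 135]; [135, 6771]]·[a, b]ᵀ = [80, 3554]ᵀ.
Eliminating b: 6771·(row 1) − 135·(row 2) gives 22401·a = 6771·80 − 135·3554 = 61890, so a = 20630/7467.
Then b = (3554 − 135·(20630/7467))/6771 = 3508/7467.

a = 2.763, b = 0.470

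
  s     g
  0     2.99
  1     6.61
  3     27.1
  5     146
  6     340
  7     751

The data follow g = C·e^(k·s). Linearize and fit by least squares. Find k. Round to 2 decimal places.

k = 0.79

Linearized form: ln g = k·s + ln C. From the 6 transformed points,
Σs = 22.0000, Σ(s)² = 120.0000, Σln g = 23.7173, Σs·ln g = 118.0287.
Equations: 120.0000·k + 22.0000·ln C = 118.0287;  22.0000·k + 6·ln C = 23.7173.
Slope k = (n·Σs·ln g − Σs·Σln g)/(n·Σ(s)² − (Σs)²) = (6·118.0287 − 22.0000·23.7173)/236.0000 = 0.78979; ln C = (Σln g − k·Σs)/n = 1.05699.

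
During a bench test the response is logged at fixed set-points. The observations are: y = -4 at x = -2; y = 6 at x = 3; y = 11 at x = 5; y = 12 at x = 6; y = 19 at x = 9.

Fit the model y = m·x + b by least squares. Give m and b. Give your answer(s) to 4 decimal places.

m = 2.0838, b = 0.0479

AᵀA·[m, b]ᵀ = Aᵀy reads: 155·m + 21·b = 324;  21·m + 5·b = 44.
(Σx·x = 155, Σx = 21, Σ1 = 5, Σx·y = 324, Σy = 44.)
det = 155·5 − 21² = 334.
m = (324·5 − 21·44)/334 = 348/167; b = (155·44 − 21·324)/334 = 8/167.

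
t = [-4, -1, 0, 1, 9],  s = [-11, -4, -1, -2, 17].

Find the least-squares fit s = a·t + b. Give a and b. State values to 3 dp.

a = 2.128, b = -2.328

Setting ∂/∂a … = 0 gives: 99·a + 5·b = 199;  5·a + 5·b = -1.
(Σt·t = 99, Σt = 5, Σ1 = 5, Σt·s = 199, Σs = -1.)
Δ = 99·5 − 5² = 470.
a = (199·5 − 5·(-1))/470 = 100/47; b = (99·(-1) − 5·199)/470 = -547/235.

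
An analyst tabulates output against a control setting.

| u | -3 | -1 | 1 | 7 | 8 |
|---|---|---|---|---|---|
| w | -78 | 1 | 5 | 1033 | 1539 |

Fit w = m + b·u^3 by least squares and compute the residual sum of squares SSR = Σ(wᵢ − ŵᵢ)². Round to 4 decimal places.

SSR = 2.6736

The normal equations are: 5·m + 828·b = 2500;  828·m + 380524·b = 1144397.
(Σ1 = 5, Σu^3 = 828, Σu^3·u^3 = 380524, Σw = 2500, Σu^3·w = 1144397.)
det = 5·380524 − 828² = 1217036.
m = (2500·380524 − 828·1144397)/1217036 = 937321/304259; b = (5·1144397 − 828·2500)/1217036 = 3651985/1217036.
Residuals: -74497/1217036, 1119737/1217036, -1316089/1217036, 818049/1217036, -136800/304259; SSR = 3253875/1217036.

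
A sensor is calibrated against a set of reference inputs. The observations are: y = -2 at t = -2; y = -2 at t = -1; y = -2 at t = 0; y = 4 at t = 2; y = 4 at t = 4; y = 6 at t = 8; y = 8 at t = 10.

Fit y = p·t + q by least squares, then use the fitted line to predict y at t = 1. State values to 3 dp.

ŷ = 0.540

Entries of MᵀM: Σt·t = 189, Σt = 21, Σ1 = 7.
Right-hand side: Σt·y = 158, Σy = 16.
Δ = 189·7 − 21² = 882.
p = (158·7 − 21·16)/882 = 55/63; q = (189·16 − 21·158)/882 = -1/3.
At t = 1: ŷ = (55/63)·(1) + (-1/3)·(1) = 34/63.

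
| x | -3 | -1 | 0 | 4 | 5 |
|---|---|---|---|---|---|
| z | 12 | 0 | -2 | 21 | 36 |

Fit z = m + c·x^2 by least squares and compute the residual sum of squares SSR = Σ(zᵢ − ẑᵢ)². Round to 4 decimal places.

Forming AᵀA = [[5, 51]; [51, 963]] and Aᵀz = [67, 1344]ᵀ gives AᵀA·[m, c]ᵀ = Aᵀz.
Eliminating c: 963·(row 1) − 51·(row 2) gives 2214·m = 963·67 − 51·1344 = -4023, so m = -149/82.
Then c = (1344 − 51·(-149/82))/963 = 367/246.
Residuals: 16/41, 40/123, -15/82, -259/246, 64/123; SSR = 137/82.

SSR = 1.6707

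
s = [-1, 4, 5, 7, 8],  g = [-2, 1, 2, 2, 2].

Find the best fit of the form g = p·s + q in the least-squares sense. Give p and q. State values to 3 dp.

Sums needed: Σs·s = 155, Σs = 23, Σ1 = 5.
Right-hand side: Σs·g = 46, Σg = 5.
det = 155·5 − 23² = 246.
p = (46·5 − 23·5)/246 = 115/246; q = (155·5 − 23·46)/246 = -283/246.

p = 0.467, q = -1.150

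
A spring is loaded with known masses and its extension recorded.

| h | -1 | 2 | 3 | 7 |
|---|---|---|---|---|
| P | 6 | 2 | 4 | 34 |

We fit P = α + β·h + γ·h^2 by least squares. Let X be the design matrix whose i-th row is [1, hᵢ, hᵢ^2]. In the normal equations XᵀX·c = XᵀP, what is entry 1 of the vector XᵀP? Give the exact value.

46

Entry 1 ↔ basis 1, so (XᵀP)_{1} = Σᵢ Pᵢ = (1)·(6) + (1)·(2) + (1)·(4) + (1)·(34) = 46.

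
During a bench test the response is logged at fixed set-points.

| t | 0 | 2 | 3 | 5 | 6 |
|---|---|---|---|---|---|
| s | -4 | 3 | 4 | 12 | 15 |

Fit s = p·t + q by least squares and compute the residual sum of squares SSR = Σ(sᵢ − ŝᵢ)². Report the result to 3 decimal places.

SSR = 2.632

Setting ∂/∂p … = 0 gives: 74·p + 16·q = 168;  16·p + 5·q = 30.
(Σt·t = 74, Σt = 16, Σ1 = 5, Σt·s = 168, Σs = 30.)
Eliminating q: 5·(row 1) − 16·(row 2) gives 114·p = 5·168 − 16·30 = 360, so p = 60/19.
Then q = (30 − 16·(60/19))/5 = -78/19.
Residuals: 2/19, 15/19, -26/19, 6/19, 3/19; SSR = 50/19.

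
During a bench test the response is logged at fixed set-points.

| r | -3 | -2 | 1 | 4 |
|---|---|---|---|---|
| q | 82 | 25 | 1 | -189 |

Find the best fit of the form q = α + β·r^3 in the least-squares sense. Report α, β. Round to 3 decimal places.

α = 2.100, β = -2.980

From the data, Σ1 = 4, Σr^3 = 30, Σr^3·r^3 = 4890.
And Σq = -81, Σr^3·q = -14509.
So MᵀM·[α, β]ᵀ = Mᵀq: [[4, 30]; [30, 4890]]·[α, β]ᵀ = [-81, -14509]ᵀ.
Eliminating β: 4890·(row 1) − 30·(row 2) gives 18660·α = 4890·(-81) − 30·(-14509) = 39180, so α = 653/311.
Then β = ((-14509) − 30·(653/311))/4890 = -27803/9330.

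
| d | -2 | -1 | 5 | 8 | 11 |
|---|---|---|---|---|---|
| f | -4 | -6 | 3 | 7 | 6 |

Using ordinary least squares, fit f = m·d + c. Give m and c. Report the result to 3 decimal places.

Forming MᵀM = [[215, 21]; [21, 5]] and Mᵀf = [151, 6]ᵀ gives MᵀM·[m, c]ᵀ = Mᵀf.
Eliminating c: 5·(row 1) − 21·(row 2) gives 634·m = 5·151 − 21·6 = 629, so m = 629/634.
Then c = (6 − 21·(629/634))/5 = -1881/634.

m = 0.992, c = -2.967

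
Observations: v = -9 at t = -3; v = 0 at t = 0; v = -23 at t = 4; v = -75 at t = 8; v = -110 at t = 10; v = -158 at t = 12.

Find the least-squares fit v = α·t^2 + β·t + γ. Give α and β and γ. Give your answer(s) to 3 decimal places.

With design matrix M, MᵀM = [[35169, 3277, 333]; [3277, 333, 31]; [333, 31, 6]] and Mᵀv = [-39001, -3661, -375]ᵀ.
Row-reducing yields α = -691427/692196, β = -225253/230732, γ = -698315/346098.

α = -0.999, β = -0.976, γ = -2.018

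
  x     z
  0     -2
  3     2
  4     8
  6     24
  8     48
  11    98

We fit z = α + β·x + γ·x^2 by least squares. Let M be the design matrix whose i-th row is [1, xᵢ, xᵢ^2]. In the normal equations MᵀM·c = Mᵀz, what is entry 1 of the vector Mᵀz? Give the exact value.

Entry 1 ↔ basis 1, so (Mᵀz)_{1} = Σᵢ zᵢ = (1)·(-2) + (1)·(2) + (1)·(8) + (1)·(24) + (1)·(48) + (1)·(98) = 178.

178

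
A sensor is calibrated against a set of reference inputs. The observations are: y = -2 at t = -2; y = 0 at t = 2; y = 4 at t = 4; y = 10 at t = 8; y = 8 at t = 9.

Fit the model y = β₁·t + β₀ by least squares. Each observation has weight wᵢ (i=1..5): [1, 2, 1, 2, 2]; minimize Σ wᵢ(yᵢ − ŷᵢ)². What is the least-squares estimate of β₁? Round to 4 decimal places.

β₁ = 1.1356

Sums needed: Σwᵢ·t·t = 318, Σwᵢ·t = 40, Σwᵢ·1 = 8.
Right-hand side: Σwᵢ·t·y = 324, Σwᵢ·y = 38.
MᵀWM·[β₁, β₀]ᵀ = MᵀWy becomes [[318, 40]; [40, 8]]·[β₁, β₀]ᵀ = [324, 38]ᵀ.
Eliminating β₀: 8·(row 1) − 40·(row 2) gives 944·β₁ = 8·324 − 40·38 = 1072, so β₁ = 67/59.
Then β₀ = (38 − 40·(67/59))/8 = -219/236.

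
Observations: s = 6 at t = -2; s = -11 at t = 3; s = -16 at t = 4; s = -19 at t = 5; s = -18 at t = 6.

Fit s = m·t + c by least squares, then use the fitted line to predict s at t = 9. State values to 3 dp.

Compute the Gram sums: Σt·t = 90, Σt = 16, Σ1 = 5.
For Xᵀs: Σt·s = -312, Σs = -58.
Normal equations: [[90, 16]; [16, 5]]·[m, c]ᵀ = [-312, -58]ᵀ.
Determinant 90·5 − 16² = 194.
m = ((-312)·5 − 16·(-58))/194 = -316/97; c = (90·(-58) − 16·(-312))/194 = -114/97.
At t = 9: ŝ = (-316/97)·(9) + (-114/97)·(1) = -2958/97.

ŝ = -30.495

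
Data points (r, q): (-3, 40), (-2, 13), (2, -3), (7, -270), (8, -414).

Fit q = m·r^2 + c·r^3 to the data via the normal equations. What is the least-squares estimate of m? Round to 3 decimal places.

The normal system MᵀM·[m, c]ᵀ = Mᵀq is [[6610, 49332]; [49332, 380650]]·[m, c]ᵀ = [-39326, -305786]ᵀ.
Eliminating c: 380650·(row 1) − 49332·(row 2) gives 82450276·m = 380650·(-39326) − 49332·(-305786) = 115593052, so m = 28898263/20612569.
Then c = ((-305786) − 49332·(28898263/20612569))/380650 = -20303807/20612569.

m = 1.402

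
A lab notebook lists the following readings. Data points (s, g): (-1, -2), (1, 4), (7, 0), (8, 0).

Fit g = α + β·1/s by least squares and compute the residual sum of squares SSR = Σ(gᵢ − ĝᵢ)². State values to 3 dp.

SSR = 1.949

The normal system MᵀM·[α, β]ᵀ = Mᵀg is [[4, 15/56]; [15/56, 6385/3136]]·[α, β]ᵀ = [2, 6]ᵀ.
Determinant 4·(6385/3136) − (15/56)² = 25315/3136.
α = (2·(6385/3136) − (15/56)·6)/(25315/3136) = 1546/5063; β = (4·6 − (15/56)·2)/(25315/3136) = 73584/25315.
Residuals: 15224/25315, 19946/25315, -18242/25315, -16928/25315; SSR = 49336/25315.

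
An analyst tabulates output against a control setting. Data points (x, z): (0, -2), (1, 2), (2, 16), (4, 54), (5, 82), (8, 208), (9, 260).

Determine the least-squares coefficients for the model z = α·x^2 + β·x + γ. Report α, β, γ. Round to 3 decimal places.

α = 3.030, β = 1.879, γ = -1.876

Compute the Gram sums: Σx^2·x^2 = 11555, Σx^2·x = 1439, Σx^2 = 191, Σx·x = 191, Σx = 29, Σ1 = 7.
Right-hand side: Σx^2·z = 37352, Σx·z = 4664, Σz = 620.
So MᵀM·[α, β, γ]ᵀ = Mᵀz: [[11555, 1439, 191]; [1439, 191, 29]; [191, 29, 7]]·[α, β, γ]ᵀ = [37352, 4664, 620]ᵀ.
Row-reducing yields α = 52918/17467, β = 32814/17467, γ = -32772/17467.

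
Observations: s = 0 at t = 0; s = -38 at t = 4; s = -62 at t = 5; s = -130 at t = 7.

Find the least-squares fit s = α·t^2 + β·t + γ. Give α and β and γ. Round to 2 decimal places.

α = -3.05, β = 2.76, γ = -0.03

Setting ∂/∂α … = 0 gives: 3282·α + 532·β + 90·γ = -8528;  532·α + 90·β + 16·γ = -1372;  90·α + 16·β + 4·γ = -230.
(Σt^2·t^2 = 3282, Σt^2·t = 532, Σt^2 = 90, Σt·t = 90, Σt = 16, Σ1 = 4, Σt^2·s = -8528, Σt·s = -1372, Σs = -230.)
Inverting the 3×3 Gram matrix, [α, β, γ]ᵀ = [-4717/1549, 4276/1549, -39/1549]ᵀ.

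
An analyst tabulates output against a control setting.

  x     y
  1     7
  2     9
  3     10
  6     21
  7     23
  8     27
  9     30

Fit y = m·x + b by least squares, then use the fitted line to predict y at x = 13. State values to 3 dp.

ŷ = 41.485

The normal system AᵀA·[m, b]ᵀ = Aᵀy is [[244, 36]; [36, 7]]·[m, b]ᵀ = [828, 127]ᵀ.
Eliminating b: 7·(row 1) − 36·(row 2) gives 412·m = 7·828 − 36·127 = 1224, so m = 306/103.
Then b = (127 − 36·(306/103))/7 = 295/103.
At x = 13: ŷ = (306/103)·(13) + (295/103)·(1) = 4273/103.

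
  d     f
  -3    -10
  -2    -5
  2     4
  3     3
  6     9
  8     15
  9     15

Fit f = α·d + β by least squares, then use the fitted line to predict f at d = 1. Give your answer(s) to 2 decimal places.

f̂ = -0.17

The normal equations are: 207·α + 23·β = 366;  23·α + 7·β = 31.
Eliminating β: 7·(row 1) − 23·(row 2) gives 920·α = 7·366 − 23·31 = 1849, so α = 1849/920.
Then β = (31 − 23·(1849/920))/7 = -87/40.
At d = 1: f̂ = (1849/920)·(1) + (-87/40)·(1) = -19/115.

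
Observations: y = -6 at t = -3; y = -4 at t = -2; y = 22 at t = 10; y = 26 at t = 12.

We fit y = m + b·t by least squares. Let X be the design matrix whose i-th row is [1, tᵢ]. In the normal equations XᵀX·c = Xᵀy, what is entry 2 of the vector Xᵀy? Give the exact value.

Entry 2 ↔ basis t, so (Xᵀy)_{2} = Σᵢ (t)·yᵢ = (-3)·(-6) + (-2)·(-4) + (10)·(22) + (12)·(26) = 558.

558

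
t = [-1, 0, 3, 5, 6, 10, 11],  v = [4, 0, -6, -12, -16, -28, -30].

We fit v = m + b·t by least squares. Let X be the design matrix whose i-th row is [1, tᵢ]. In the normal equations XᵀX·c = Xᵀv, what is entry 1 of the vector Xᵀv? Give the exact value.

-88

Entry 1 ↔ basis 1, so (Xᵀv)_{1} = Σᵢ vᵢ = (1)·(4) + (1)·(0) + (1)·(-6) + (1)·(-12) + (1)·(-16) + (1)·(-28) + (1)·(-30) = -88.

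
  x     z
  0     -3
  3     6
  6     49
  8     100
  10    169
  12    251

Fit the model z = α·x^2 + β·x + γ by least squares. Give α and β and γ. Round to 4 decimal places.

α = 2.0676, β = -3.6316, γ = -2.7051

From the data, Σx^2·x^2 = 36209, Σx^2·x = 3483, Σx^2 = 353, Σx·x = 353, Σx = 39, Σ1 = 6.
And Σx^2·z = 61262, Σx·z = 5814, Σz = 572.
AᵀA·[α, β, γ]ᵀ = Aᵀz becomes [[36209, 3483, 353]; [3483, 353, 39]; [353, 39, 6]]·[α, β, γ]ᵀ = [61262, 5814, 572]ᵀ.
Row-reducing yields α = 384049/185746, β = -674559/185746, γ = -251232/92873.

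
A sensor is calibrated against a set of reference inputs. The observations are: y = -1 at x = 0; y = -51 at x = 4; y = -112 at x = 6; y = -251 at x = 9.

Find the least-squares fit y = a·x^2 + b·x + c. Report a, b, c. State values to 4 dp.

a = -3.0708, b = -0.1236, c = -1.0582

The normal equations are: 8113·a + 1009·b + 133·c = -25179;  1009·a + 133·b + 19·c = -3135;  133·a + 19·b + 4·c = -415.
(Σx^2·x^2 = 8113, Σx^2·x = 1009, Σx^2 = 133, Σx·x = 133, Σx = 19, Σ1 = 4, Σx^2·y = -25179, Σx·y = -3135, Σy = -415.)
Row-reducing yields a = -15827/5154, b = -637/5154, c = -909/859.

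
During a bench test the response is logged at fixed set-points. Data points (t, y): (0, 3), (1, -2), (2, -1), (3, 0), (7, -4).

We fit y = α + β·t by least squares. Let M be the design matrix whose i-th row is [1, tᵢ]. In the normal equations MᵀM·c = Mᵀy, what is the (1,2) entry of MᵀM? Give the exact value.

Row 1 ↔ basis 1, column 2 ↔ basis t, so (MᵀM)_{1,2} = Σᵢ t = (1)·(0) + (1)·(1) + (1)·(2) + (1)·(3) + (1)·(7) = 13.

13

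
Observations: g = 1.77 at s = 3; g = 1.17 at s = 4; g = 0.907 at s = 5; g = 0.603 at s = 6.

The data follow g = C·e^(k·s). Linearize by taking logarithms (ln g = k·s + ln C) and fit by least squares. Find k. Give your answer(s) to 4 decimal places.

k = -0.3485

With ln gᵢ as the transformed response and sᵢ as the regressor:
Sums: Σs = 18.0000, Σ(s)² = 86.0000, Σln g = 0.1245, Σs·ln g = -1.1821.
Normal system: [[86.0000, 18.0000]; [18.0000, 4]]·[k, ln C]ᵀ = [-1.1821, 0.1245]ᵀ.
Solving (det = 20.0000): k = -0.34851, ln C = 1.59941.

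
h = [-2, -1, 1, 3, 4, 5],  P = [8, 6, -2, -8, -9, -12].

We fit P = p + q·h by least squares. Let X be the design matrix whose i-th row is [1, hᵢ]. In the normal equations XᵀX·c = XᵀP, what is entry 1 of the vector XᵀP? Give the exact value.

-17

Entry 1 ↔ basis 1, so (XᵀP)_{1} = Σᵢ Pᵢ = (1)·(8) + (1)·(6) + (1)·(-2) + (1)·(-8) + (1)·(-9) + (1)·(-12) = -17.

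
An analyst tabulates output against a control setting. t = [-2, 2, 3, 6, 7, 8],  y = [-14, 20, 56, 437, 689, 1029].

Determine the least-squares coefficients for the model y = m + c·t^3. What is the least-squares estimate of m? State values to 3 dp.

m = 2.776

The normal system AᵀA·[m, c]ᵀ = Aᵀy is [[6, 1098]; [1098, 427306]]·[m, c]ᵀ = [2217, 859351]ᵀ.
Determinant 6·427306 − 1098² = 1358232.
m = (2217·427306 − 1098·859351)/1358232 = 314167/113186; c = (6·859351 − 1098·2217)/1358232 = 113410/56593.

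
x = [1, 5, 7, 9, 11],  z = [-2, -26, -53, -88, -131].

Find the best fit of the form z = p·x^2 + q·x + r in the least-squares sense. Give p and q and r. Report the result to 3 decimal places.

With design matrix M, MᵀM = [[24229, 2529, 277]; [2529, 277, 33]; [277, 33, 5]] and Mᵀz = [-26228, -2736, -300]ᵀ.
Inverting the 3×3 Gram matrix, [p, q, r]ᵀ = [-1523/1358, 687/1358, -820/679]ᵀ.

p = -1.122, q = 0.506, r = -1.208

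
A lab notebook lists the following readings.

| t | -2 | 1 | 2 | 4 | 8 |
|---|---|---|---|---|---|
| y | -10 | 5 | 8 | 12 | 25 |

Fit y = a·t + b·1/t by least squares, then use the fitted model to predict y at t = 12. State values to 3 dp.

ŷ = 37.195

The normal equations are: 89·a + 5·b = 289;  5·a + (101/64)·b = 161/8.
(Σt·t = 89, Σt·1/t = 5, Σ1/t·1/t = 101/64, Σt·y = 289, Σ1/t·y = 161/8.)
Determinant 89·(101/64) − 5² = 7389/64.
a = (289·(101/64) − 5·(161/8))/(7389/64) = 7583/2463; b = (89·(161/8) − 5·289)/(7389/64) = 7384/2463.
At t = 12: ŷ = (7583/2463)·(12) + (7384/2463)·(1/12) = 274834/7389.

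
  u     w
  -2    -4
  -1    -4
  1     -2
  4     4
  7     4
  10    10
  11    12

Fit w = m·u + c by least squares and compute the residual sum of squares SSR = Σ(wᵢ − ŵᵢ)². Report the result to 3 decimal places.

SSR = 9.402

The normal equations are: 292·m + 30·c = 286;  30·m + 7·c = 20.
Determinant 292·7 − 30² = 1144.
m = (286·7 − 30·20)/1144 = 701/572; c = (292·20 − 30·286)/1144 = -685/286.
Residuals: 11/13, -217/572, -475/572, 427/286, -1249/572, 20/143, 523/572; SSR = 2689/286.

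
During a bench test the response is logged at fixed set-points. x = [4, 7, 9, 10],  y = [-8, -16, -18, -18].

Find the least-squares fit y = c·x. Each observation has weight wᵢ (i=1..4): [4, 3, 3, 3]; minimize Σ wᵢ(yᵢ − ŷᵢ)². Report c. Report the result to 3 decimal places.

c = -1.976

With design matrix A, AᵀWA = [[754]] and AᵀWy = [-1490]ᵀ.
Hence c = -1490 / 754 ≈ -1.97613.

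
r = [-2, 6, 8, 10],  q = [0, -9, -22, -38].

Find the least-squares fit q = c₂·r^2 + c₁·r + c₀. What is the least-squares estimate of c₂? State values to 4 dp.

XᵀX·[c₂, c₁, c₀]ᵀ = Xᵀq reads: 15408·c₂ + 1720·c₁ + 204·c₀ = -5532;  1720·c₂ + 204·c₁ + 22·c₀ = -610;  204·c₂ + 22·c₁ + 4·c₀ = -69.
Solving the 3×3 system (Gaussian elimination) gives c₂ = -3655/7216, c₁ = 3147/3608, c₀ = 1707/451.

c₂ = -0.5065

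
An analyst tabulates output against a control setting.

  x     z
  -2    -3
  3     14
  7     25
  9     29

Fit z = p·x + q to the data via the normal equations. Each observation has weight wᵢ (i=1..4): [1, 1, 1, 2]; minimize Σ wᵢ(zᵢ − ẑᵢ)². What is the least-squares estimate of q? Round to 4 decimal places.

q = 3.7973

Entries of MᵀWM: Σwᵢ·x·x = 224, Σwᵢ·x = 26, Σwᵢ·1 = 5.
Moment sums: Σwᵢ·x·z = 745, Σwᵢ·z = 94.
Eliminating q: 5·(row 1) − 26·(row 2) gives 444·p = 5·745 − 26·94 = 1281, so p = 427/148.
Then q = (94 − 26·(427/148))/5 = 281/74.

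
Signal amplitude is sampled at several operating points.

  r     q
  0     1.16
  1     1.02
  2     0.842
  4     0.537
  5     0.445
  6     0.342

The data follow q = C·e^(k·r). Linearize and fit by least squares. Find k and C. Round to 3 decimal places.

k = -0.206, C = 1.222

Taking logs, ln q = k·r + ln C, so regress ln q on r.
AᵀA = [[82.0000, 18.0000]; [18.0000, 6]], rhs = [-13.2972, -2.5081]ᵀ  (here Σr = 18.0000, Σ(r)² = 82.0000, Σln q = -2.5081, Σr·ln q = -13.2972).
Δ = 82.0000·6 − (18.0000)² = 168.0000; k = (-13.2972·6 − 18.0000·-2.5081)/168.0000 = -0.20617, ln C = (82.0000·-2.5081 − 18.0000·-13.2972)/168.0000 = 0.20050, so C = exp(0.20050) = 1.22201.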